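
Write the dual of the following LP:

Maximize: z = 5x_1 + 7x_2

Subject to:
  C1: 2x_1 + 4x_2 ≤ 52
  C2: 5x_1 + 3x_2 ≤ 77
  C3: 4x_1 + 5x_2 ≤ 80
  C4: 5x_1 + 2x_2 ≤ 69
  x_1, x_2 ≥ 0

Primal max cᵀx s.t. Ax ≤ b, x ≥ 0  →  Dual min bᵀy s.t. Aᵀy ≥ c, y ≥ 0.

Minimize: z = 52y1 + 77y2 + 80y3 + 69y4

Subject to:
  2y1 + 5y2 + 4y3 + 5y4 ≥ 5
  4y1 + 3y2 + 5y3 + 2y4 ≥ 7
  y1, y2, y3, y4 ≥ 0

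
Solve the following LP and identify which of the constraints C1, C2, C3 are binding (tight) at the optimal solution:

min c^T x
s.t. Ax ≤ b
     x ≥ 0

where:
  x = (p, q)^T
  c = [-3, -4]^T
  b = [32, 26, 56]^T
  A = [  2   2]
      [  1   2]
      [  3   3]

At p = 6, q = 10, compute slack b - a·x for each constraint:
  C1: 32 − 32 = 0  (binding)
  C2: 26 − 26 = 0  (binding)
  C3: 56 − 48 = 8  (slack)

Optimal: p = 6, q = 10
Binding: C1, C2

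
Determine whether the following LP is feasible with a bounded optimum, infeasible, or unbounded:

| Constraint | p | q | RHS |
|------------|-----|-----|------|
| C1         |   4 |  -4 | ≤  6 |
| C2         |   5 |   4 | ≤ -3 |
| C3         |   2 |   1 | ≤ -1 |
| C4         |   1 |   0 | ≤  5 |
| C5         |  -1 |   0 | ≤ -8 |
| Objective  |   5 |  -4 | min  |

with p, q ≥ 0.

Infeasible (no feasible solution exists)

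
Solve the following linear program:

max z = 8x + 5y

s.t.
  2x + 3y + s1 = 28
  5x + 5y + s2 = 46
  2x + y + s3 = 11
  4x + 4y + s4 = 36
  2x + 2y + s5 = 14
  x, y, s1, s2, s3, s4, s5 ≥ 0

Evaluate the objective at each vertex of the feasible region:
  z(0, 0) = 0
  z(5.5, 0) = 44
  z(4, 3) = 47  ←
  z(0, 7) = 35
The maximum is at x = 4, y = 3.

x = 4, y = 3, z = 47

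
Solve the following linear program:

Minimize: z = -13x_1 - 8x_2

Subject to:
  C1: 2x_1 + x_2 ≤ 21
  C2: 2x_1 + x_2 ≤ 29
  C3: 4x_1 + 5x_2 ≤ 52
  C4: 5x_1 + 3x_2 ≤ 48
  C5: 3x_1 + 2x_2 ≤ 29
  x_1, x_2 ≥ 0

Evaluate the objective at each vertex of the feasible region:
  z(0, 0) = 0
  z(9.6, 0) = -124.8
  z(9, 1) = -125  ←
  z(5.857, 5.714) = -121.9
  z(0, 10.4) = -83.2
The minimum is at x_1 = 9, x_2 = 1.

x_1 = 9, x_2 = 1, z = -125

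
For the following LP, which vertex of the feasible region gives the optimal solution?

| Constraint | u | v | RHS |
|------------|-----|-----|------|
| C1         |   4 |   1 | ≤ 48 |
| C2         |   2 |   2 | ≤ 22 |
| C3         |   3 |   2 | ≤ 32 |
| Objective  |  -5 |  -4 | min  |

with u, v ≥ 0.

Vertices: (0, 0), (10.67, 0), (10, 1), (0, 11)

Evaluate the objective at each vertex of the feasible region:
  z(0, 0) = 0
  z(10.67, 0) = -53.33
  z(10, 1) = -54  ←
  z(0, 11) = -44
The minimum is at u = 10, v = 1.

(10, 1)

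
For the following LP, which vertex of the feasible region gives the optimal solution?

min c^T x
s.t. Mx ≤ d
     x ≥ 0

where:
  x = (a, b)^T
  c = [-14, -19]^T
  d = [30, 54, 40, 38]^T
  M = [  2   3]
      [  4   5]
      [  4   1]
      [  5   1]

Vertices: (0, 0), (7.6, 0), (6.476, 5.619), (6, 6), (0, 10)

Evaluate the objective at each vertex of the feasible region:
  z(0, 0) = 0
  z(7.6, 0) = -106.4
  z(6.476, 5.619) = -197.4
  z(6, 6) = -198  ←
  z(0, 10) = -190
The minimum is at a = 6, b = 6.

(6, 6)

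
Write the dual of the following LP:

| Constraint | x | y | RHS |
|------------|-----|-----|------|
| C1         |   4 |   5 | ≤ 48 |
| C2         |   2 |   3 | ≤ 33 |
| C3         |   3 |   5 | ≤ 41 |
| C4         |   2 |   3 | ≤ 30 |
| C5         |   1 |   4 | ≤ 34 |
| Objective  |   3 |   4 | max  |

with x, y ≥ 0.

Primal max cᵀx s.t. Ax ≤ b, x ≥ 0  →  Dual min bᵀy s.t. Aᵀy ≥ c, y ≥ 0.

Minimize: z = 48y1 + 33y2 + 41y3 + 30y4 + 34y5

Subject to:
  4y1 + 2y2 + 3y3 + 2y4 + y5 ≥ 3
  5y1 + 3y2 + 5y3 + 3y4 + 4y5 ≥ 4
  y1, y2, y3, y4, y5 ≥ 0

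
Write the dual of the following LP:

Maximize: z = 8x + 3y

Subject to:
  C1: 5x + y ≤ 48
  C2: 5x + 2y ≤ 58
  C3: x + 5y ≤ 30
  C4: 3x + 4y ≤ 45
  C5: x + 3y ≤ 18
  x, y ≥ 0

Primal max cᵀx s.t. Ax ≤ b, x ≥ 0  →  Dual min bᵀy s.t. Aᵀy ≥ c, y ≥ 0.

Minimize: z = 48y1 + 58y2 + 30y3 + 45y4 + 18y5

Subject to:
  5y1 + 5y2 + y3 + 3y4 + y5 ≥ 8
  y1 + 2y2 + 5y3 + 4y4 + 3y5 ≥ 3
  y1, y2, y3, y4, y5 ≥ 0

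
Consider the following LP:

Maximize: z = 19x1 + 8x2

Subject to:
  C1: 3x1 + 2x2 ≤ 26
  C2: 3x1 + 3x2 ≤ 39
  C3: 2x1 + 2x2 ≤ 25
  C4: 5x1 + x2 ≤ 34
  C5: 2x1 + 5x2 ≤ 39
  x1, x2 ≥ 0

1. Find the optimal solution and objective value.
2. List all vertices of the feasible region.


1. x1 = 6, x2 = 4, z = 146
2. (0, 0), (6.8, 0), (6, 4), (4.727, 5.909), (0, 7.8)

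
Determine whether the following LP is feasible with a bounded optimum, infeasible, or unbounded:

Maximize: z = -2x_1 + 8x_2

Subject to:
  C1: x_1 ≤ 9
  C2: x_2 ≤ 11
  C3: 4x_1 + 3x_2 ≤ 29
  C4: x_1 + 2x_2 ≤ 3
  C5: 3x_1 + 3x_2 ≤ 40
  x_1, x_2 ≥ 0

Feasible with a bounded optimal solution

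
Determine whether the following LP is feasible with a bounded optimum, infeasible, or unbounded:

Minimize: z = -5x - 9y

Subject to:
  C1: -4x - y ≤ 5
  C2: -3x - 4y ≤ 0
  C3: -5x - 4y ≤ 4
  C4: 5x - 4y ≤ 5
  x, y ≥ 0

Unbounded (objective can decrease without bound)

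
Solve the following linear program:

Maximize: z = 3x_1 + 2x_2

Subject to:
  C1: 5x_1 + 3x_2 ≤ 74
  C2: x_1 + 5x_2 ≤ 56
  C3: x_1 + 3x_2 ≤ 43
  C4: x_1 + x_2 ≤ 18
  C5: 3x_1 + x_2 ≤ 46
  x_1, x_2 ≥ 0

Evaluate the objective at each vertex of the feasible region:
  z(0, 0) = 0
  z(14.8, 0) = 44.4
  z(10, 8) = 46  ←
  z(8.5, 9.5) = 44.5
  z(0, 11.2) = 22.4
The maximum is at x_1 = 10, x_2 = 8.

x_1 = 10, x_2 = 8, z = 46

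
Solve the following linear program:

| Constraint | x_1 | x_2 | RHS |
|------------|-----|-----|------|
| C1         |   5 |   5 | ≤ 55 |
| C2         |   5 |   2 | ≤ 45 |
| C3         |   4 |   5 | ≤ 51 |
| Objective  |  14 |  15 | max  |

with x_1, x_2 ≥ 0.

Evaluate the objective at each vertex of the feasible region:
  z(0, 0) = 0
  z(9, 0) = 126
  z(7.667, 3.333) = 157.3
  z(4, 7) = 161  ←
  z(0, 10.2) = 153
The maximum is at x_1 = 4, x_2 = 7.

x_1 = 4, x_2 = 7, z = 161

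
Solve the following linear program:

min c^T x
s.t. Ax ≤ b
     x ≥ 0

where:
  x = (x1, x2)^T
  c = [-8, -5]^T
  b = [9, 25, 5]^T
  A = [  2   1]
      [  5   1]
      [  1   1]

Evaluate the objective at each vertex of the feasible region:
  z(0, 0) = 0
  z(4.5, 0) = -36
  z(4, 1) = -37  ←
  z(0, 5) = -25
The minimum is at x1 = 4, x2 = 1.

x1 = 4, x2 = 1, z = -37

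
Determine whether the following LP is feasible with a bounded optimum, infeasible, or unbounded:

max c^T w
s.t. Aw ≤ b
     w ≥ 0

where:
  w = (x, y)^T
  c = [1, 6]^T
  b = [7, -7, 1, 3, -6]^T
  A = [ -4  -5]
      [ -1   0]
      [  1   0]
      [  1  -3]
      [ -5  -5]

Infeasible (no feasible solution exists)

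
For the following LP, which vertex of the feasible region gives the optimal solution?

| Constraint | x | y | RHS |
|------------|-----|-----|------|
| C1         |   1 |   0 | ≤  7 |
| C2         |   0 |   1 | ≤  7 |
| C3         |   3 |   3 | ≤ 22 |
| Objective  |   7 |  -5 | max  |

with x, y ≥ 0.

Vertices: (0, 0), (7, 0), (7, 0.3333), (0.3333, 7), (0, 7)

Evaluate the objective at each vertex of the feasible region:
  z(0, 0) = 0
  z(7, 0) = 49  ←
  z(7, 0.3333) = 47.33
  z(0.3333, 7) = -32.67
  z(0, 7) = -35
The maximum is at x = 7, y = 0.

(7, 0)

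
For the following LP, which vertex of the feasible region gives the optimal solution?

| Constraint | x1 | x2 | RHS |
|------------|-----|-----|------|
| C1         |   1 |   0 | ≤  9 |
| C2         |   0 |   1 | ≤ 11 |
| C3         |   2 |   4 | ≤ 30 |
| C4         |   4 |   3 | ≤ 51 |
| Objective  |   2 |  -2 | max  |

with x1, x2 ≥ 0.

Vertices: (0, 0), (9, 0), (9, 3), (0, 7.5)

Evaluate the objective at each vertex of the feasible region:
  z(0, 0) = 0
  z(9, 0) = 18  ←
  z(9, 3) = 12
  z(0, 7.5) = -15
The maximum is at x1 = 9, x2 = 0.

(9, 0)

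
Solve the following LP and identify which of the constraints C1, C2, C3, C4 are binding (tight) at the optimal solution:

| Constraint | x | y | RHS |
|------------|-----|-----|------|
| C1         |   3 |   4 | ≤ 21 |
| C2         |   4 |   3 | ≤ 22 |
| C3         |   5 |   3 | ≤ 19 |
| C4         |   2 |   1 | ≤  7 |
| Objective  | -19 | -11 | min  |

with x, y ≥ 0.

At x = 2, y = 3, compute slack b - a·x for each constraint:
  C1: 21 − 18 = 3  (slack)
  C2: 22 − 17 = 5  (slack)
  C3: 19 − 19 = 0  (binding)
  C4: 7 − 7 = 0  (binding)

Optimal: x = 2, y = 3
Binding: C3, C4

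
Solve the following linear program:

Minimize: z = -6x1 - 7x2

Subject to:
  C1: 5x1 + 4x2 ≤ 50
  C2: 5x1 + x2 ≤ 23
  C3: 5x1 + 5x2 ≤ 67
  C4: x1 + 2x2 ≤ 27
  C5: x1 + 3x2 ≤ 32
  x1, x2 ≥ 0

Evaluate the objective at each vertex of the feasible region:
  z(0, 0) = 0
  z(4.6, 0) = -27.6
  z(2.8, 9) = -79.8
  z(2, 10) = -82  ←
  z(0, 10.67) = -74.67
The minimum is at x1 = 2, x2 = 10.

x1 = 2, x2 = 10, z = -82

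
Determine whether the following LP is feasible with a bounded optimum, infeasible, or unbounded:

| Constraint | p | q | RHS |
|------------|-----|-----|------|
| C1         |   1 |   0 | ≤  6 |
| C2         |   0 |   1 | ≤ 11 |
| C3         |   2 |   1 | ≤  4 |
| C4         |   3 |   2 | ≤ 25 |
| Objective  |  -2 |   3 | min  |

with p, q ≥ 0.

Feasible with a bounded optimal solution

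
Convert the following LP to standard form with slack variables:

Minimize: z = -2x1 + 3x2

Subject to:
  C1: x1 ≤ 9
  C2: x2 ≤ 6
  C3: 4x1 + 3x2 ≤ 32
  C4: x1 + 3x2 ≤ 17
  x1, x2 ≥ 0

min z = -2x1 + 3x2

s.t.
  x1 + s1 = 9
  x2 + s2 = 6
  4x1 + 3x2 + s3 = 32
  x1 + 3x2 + s4 = 17
  x1, x2, s1, s2, s3, s4 ≥ 0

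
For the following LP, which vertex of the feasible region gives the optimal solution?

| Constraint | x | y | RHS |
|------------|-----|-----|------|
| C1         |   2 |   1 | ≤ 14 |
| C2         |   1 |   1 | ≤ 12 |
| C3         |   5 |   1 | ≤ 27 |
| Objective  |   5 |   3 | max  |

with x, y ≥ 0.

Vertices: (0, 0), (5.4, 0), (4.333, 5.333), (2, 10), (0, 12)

Evaluate the objective at each vertex of the feasible region:
  z(0, 0) = 0
  z(5.4, 0) = 27
  z(4.333, 5.333) = 37.67
  z(2, 10) = 40  ←
  z(0, 12) = 36
The maximum is at x = 2, y = 10.

(2, 10)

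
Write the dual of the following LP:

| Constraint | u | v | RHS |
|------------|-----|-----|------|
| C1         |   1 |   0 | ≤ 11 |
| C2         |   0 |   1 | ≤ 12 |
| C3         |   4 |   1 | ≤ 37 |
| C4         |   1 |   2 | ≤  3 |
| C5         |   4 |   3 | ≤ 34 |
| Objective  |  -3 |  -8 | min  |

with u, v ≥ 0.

Primal min cᵀx s.t. Ax ≤ b, x ≥ 0  →  Dual max −bᵀy s.t. Aᵀy ≥ −c, y ≥ 0.

Maximize: z = -11y1 - 12y2 - 37y3 - 3y4 - 34y5

Subject to:
  y1 + 4y3 + y4 + 4y5 ≥ 3
  y2 + y3 + 2y4 + 3y5 ≥ 8
  y1, y2, y3, y4, y5 ≥ 0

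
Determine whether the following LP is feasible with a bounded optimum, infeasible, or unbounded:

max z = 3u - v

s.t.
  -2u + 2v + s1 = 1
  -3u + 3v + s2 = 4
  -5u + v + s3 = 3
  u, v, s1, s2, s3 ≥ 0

Unbounded (objective can increase without bound)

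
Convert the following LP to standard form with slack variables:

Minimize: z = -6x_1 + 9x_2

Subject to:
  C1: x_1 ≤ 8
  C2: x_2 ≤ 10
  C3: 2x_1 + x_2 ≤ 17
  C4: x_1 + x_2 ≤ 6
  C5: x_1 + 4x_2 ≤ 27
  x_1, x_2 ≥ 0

min z = -6x_1 + 9x_2

s.t.
  x_1 + s1 = 8
  x_2 + s2 = 10
  2x_1 + x_2 + s3 = 17
  x_1 + x_2 + s4 = 6
  x_1 + 4x_2 + s5 = 27
  x_1, x_2, s1, s2, s3, s4, s5 ≥ 0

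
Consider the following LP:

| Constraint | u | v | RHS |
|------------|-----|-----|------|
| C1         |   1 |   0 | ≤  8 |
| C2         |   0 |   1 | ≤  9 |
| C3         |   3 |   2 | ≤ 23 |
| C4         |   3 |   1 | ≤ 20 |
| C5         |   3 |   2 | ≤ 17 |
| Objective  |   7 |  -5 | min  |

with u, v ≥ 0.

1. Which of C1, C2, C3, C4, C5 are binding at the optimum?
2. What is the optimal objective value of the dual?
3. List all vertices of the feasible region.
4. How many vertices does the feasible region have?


1. C5
2. -42.5
3. (0, 0), (5.667, 0), (0, 8.5)
4. 3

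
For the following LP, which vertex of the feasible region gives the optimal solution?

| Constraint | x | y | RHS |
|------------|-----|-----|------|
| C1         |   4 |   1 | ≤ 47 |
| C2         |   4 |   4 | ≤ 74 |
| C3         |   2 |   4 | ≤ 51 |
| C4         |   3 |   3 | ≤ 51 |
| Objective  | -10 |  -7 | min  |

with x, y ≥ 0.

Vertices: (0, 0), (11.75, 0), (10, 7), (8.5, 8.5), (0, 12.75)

Evaluate the objective at each vertex of the feasible region:
  z(0, 0) = 0
  z(11.75, 0) = -117.5
  z(10, 7) = -149  ←
  z(8.5, 8.5) = -144.5
  z(0, 12.75) = -89.25
The minimum is at x = 10, y = 7.

(10, 7)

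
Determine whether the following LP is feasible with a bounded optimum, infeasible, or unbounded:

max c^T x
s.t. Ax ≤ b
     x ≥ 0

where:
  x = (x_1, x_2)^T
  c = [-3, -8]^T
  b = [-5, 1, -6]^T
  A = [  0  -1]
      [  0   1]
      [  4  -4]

Infeasible (no feasible solution exists)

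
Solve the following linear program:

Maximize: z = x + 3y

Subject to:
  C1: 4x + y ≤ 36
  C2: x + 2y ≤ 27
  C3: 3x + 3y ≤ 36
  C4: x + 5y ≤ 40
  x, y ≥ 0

Evaluate the objective at each vertex of the feasible region:
  z(0, 0) = 0
  z(9, 0) = 9
  z(8, 4) = 20
  z(5, 7) = 26  ←
  z(0, 8) = 24
The maximum is at x = 5, y = 7.

x = 5, y = 7, z = 26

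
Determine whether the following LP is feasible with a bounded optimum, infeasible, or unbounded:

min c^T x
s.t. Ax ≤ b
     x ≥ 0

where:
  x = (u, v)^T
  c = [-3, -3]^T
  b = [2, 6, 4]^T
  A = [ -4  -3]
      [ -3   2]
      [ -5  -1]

Unbounded (objective can decrease without bound)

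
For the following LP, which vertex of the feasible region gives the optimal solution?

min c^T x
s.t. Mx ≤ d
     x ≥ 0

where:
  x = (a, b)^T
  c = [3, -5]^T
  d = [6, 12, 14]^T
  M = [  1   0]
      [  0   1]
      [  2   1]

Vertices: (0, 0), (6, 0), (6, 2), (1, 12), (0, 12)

Evaluate the objective at each vertex of the feasible region:
  z(0, 0) = 0
  z(6, 0) = 18
  z(6, 2) = 8
  z(1, 12) = -57
  z(0, 12) = -60  ←
The minimum is at a = 0, b = 12.

(0, 12)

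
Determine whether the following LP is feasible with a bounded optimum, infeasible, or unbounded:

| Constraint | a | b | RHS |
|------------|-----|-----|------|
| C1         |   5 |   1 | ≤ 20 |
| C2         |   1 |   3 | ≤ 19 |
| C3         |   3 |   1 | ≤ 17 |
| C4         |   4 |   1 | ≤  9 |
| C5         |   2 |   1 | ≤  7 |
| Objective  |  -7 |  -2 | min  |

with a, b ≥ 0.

Feasible with a bounded optimal solution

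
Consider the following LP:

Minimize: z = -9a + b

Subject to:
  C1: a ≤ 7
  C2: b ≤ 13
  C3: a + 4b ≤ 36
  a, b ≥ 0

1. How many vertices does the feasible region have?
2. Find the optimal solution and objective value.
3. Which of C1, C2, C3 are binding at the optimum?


1. 4
2. a = 7, b = 0, z = -63
3. C1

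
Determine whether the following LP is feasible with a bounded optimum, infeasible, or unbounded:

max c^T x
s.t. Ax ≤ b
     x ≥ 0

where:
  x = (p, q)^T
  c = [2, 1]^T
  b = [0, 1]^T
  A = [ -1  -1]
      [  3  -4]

Unbounded (objective can increase without bound)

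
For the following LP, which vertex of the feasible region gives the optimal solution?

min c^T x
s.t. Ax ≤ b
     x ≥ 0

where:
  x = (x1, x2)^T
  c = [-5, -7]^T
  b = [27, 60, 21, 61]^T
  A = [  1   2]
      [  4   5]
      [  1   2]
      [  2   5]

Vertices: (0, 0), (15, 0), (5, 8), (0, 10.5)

Evaluate the objective at each vertex of the feasible region:
  z(0, 0) = 0
  z(15, 0) = -75
  z(5, 8) = -81  ←
  z(0, 10.5) = -73.5
The minimum is at x1 = 5, x2 = 8.

(5, 8)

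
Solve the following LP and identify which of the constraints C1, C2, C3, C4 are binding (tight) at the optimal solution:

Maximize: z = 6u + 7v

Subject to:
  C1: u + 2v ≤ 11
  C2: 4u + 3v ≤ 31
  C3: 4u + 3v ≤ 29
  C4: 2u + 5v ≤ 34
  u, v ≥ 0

At u = 5, v = 3, compute slack b - a·x for each constraint:
  C1: 11 − 11 = 0  (binding)
  C2: 31 − 29 = 2  (slack)
  C3: 29 − 29 = 0  (binding)
  C4: 34 − 25 = 9  (slack)

Optimal: u = 5, v = 3
Binding: C1, C3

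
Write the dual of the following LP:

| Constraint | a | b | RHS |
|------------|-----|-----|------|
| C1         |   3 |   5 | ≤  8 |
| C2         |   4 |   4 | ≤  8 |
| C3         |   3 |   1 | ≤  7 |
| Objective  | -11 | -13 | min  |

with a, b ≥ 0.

Primal min cᵀx s.t. Ax ≤ b, x ≥ 0  →  Dual max −bᵀy s.t. Aᵀy ≥ −c, y ≥ 0.

Maximize: z = -8y1 - 8y2 - 7y3

Subject to:
  3y1 + 4y2 + 3y3 ≥ 11
  5y1 + 4y2 + y3 ≥ 13
  y1, y2, y3 ≥ 0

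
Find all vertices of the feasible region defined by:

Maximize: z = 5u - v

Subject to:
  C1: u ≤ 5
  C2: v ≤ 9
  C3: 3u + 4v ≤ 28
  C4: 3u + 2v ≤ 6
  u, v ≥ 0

(0, 0), (2, 0), (0, 3)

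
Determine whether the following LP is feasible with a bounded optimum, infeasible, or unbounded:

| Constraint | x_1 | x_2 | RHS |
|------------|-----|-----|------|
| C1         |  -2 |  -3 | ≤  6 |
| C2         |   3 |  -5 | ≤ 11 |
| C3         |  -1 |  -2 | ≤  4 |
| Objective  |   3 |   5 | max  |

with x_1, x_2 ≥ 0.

Unbounded (objective can increase without bound)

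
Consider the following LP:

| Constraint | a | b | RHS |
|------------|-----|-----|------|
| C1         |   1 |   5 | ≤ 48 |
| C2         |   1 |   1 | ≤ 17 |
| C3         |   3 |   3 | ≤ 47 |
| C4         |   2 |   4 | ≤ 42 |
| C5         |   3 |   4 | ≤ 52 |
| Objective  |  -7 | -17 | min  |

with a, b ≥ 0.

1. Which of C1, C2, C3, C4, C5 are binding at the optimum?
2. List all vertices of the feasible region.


1. C1, C4
2. (0, 0), (15.67, 0), (10.67, 5), (10, 5.5), (3, 9), (0, 9.6)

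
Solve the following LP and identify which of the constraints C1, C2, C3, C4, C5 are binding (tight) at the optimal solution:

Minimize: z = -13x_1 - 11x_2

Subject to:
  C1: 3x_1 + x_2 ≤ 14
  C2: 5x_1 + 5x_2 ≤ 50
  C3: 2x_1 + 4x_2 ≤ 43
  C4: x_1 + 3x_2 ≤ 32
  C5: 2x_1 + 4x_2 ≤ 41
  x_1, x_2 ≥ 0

At x_1 = 2, x_2 = 8, compute slack b - a·x for each constraint:
  C1: 14 − 14 = 0  (binding)
  C2: 50 − 50 = 0  (binding)
  C3: 43 − 36 = 7  (slack)
  C4: 32 − 26 = 6  (slack)
  C5: 41 − 36 = 5  (slack)

Optimal: x_1 = 2, x_2 = 8
Binding: C1, C2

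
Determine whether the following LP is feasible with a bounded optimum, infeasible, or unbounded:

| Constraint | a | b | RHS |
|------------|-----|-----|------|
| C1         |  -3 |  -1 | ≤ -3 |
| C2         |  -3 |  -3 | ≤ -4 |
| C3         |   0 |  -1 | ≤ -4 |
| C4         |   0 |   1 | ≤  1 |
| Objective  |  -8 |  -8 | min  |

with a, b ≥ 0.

Infeasible (no feasible solution exists)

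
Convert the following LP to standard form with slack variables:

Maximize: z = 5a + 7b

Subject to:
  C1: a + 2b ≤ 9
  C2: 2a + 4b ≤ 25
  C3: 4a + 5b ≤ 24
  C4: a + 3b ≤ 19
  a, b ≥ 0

max z = 5a + 7b

s.t.
  a + 2b + s1 = 9
  2a + 4b + s2 = 25
  4a + 5b + s3 = 24
  a + 3b + s4 = 19
  a, b, s1, s2, s3, s4 ≥ 0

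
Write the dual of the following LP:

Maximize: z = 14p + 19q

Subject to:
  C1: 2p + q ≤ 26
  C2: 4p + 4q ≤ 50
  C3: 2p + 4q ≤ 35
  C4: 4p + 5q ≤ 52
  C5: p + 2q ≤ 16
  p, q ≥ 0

Primal max cᵀx s.t. Ax ≤ b, x ≥ 0  →  Dual min bᵀy s.t. Aᵀy ≥ c, y ≥ 0.

Minimize: z = 26y1 + 50y2 + 35y3 + 52y4 + 16y5

Subject to:
  2y1 + 4y2 + 2y3 + 4y4 + y5 ≥ 14
  y1 + 4y2 + 4y3 + 5y4 + 2y5 ≥ 19
  y1, y2, y3, y4, y5 ≥ 0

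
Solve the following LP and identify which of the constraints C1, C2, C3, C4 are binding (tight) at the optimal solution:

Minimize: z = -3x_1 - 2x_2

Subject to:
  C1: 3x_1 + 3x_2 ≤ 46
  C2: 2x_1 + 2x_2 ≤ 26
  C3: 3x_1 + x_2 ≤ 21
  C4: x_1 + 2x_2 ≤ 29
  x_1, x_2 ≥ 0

At x_1 = 4, x_2 = 9, compute slack b - a·x for each constraint:
  C1: 46 − 39 = 7  (slack)
  C2: 26 − 26 = 0  (binding)
  C3: 21 − 21 = 0  (binding)
  C4: 29 − 22 = 7  (slack)

Optimal: x_1 = 4, x_2 = 9
Binding: C2, C3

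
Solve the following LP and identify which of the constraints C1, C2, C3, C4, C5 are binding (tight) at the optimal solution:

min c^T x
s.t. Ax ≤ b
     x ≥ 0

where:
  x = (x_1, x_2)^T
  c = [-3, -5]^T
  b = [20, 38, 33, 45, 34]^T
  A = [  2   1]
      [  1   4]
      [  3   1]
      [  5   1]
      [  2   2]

At x_1 = 6, x_2 = 8, compute slack b - a·x for each constraint:
  C1: 20 − 20 = 0  (binding)
  C2: 38 − 38 = 0  (binding)
  C3: 33 − 26 = 7  (slack)
  C4: 45 − 38 = 7  (slack)
  C5: 34 − 28 = 6  (slack)

Optimal: x_1 = 6, x_2 = 8
Binding: C1, C2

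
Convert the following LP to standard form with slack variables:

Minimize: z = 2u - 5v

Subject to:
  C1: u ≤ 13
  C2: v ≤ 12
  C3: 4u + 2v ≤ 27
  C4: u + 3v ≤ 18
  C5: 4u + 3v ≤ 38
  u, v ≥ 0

min z = 2u - 5v

s.t.
  u + s1 = 13
  v + s2 = 12
  4u + 2v + s3 = 27
  u + 3v + s4 = 18
  4u + 3v + s5 = 38
  u, v, s1, s2, s3, s4, s5 ≥ 0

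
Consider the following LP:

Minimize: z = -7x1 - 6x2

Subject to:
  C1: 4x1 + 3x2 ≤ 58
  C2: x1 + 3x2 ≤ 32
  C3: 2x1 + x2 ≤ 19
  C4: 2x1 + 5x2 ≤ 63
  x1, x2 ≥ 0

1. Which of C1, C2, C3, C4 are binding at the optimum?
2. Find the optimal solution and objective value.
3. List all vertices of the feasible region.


1. C2, C3
2. x1 = 5, x2 = 9, z = -89
3. (0, 0), (9.5, 0), (5, 9), (0, 10.67)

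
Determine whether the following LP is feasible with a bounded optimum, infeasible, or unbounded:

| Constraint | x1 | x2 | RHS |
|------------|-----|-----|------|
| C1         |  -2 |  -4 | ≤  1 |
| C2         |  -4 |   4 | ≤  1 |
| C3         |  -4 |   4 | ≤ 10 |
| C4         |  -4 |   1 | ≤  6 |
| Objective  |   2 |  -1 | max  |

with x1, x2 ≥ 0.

Unbounded (objective can increase without bound)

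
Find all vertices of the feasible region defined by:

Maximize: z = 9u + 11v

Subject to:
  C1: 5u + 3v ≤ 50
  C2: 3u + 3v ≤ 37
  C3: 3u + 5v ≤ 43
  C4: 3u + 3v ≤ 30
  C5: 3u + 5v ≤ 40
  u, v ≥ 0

(0, 0), (10, 0), (5, 5), (0, 8)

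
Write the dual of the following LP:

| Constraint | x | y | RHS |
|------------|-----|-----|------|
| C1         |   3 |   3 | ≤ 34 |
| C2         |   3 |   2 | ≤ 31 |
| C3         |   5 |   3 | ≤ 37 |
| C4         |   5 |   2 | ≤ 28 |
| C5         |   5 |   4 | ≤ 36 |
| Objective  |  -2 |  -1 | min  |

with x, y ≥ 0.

Primal min cᵀx s.t. Ax ≤ b, x ≥ 0  →  Dual max −bᵀy s.t. Aᵀy ≥ −c, y ≥ 0.

Maximize: z = -34y1 - 31y2 - 37y3 - 28y4 - 36y5

Subject to:
  3y1 + 3y2 + 5y3 + 5y4 + 5y5 ≥ 2
  3y1 + 2y2 + 3y3 + 2y4 + 4y5 ≥ 1
  y1, y2, y3, y4, y5 ≥ 0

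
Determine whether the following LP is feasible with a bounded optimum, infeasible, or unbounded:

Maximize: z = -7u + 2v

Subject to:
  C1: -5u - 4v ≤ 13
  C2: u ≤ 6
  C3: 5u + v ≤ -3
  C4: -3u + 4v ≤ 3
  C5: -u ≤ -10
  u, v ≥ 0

Infeasible (no feasible solution exists)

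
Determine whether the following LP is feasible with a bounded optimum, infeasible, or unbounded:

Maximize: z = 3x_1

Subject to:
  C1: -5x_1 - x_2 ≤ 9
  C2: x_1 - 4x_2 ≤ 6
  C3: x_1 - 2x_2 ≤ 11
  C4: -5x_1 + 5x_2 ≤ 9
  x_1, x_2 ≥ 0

Unbounded (objective can increase without bound)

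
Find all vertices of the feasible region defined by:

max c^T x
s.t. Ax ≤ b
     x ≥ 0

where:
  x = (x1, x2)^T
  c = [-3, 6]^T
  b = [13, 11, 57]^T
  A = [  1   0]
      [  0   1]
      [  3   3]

(0, 0), (13, 0), (13, 6), (8, 11), (0, 11)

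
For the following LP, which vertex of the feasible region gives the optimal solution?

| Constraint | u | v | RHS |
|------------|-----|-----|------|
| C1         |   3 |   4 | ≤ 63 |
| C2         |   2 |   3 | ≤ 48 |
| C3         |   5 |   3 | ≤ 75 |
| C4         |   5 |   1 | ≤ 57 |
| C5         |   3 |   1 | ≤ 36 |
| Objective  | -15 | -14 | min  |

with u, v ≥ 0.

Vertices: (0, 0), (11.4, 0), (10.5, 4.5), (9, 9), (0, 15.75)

Evaluate the objective at each vertex of the feasible region:
  z(0, 0) = 0
  z(11.4, 0) = -171
  z(10.5, 4.5) = -220.5
  z(9, 9) = -261  ←
  z(0, 15.75) = -220.5
The minimum is at u = 9, v = 9.

(9, 9)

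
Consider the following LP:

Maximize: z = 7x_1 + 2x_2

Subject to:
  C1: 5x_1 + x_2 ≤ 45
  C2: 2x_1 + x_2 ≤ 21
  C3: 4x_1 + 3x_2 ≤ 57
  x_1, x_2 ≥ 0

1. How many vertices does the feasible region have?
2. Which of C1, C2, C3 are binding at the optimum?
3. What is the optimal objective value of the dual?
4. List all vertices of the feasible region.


1. 5
2. C1, C2
3. 66
4. (0, 0), (9, 0), (8, 5), (3, 15), (0, 19)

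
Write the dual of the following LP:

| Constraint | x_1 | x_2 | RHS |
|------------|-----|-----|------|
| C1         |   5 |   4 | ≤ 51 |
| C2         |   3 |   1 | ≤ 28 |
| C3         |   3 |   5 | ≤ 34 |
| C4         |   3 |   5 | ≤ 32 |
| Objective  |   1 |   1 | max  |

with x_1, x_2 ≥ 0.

Primal max cᵀx s.t. Ax ≤ b, x ≥ 0  →  Dual min bᵀy s.t. Aᵀy ≥ c, y ≥ 0.

Minimize: z = 51y1 + 28y2 + 34y3 + 32y4

Subject to:
  5y1 + 3y2 + 3y3 + 3y4 ≥ 1
  4y1 + y2 + 5y3 + 5y4 ≥ 1
  y1, y2, y3, y4 ≥ 0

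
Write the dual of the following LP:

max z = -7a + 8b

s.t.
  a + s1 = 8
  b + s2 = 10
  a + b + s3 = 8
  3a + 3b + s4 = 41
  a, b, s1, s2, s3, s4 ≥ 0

Primal max cᵀx s.t. Ax ≤ b, x ≥ 0  →  Dual min bᵀy s.t. Aᵀy ≥ c, y ≥ 0.

Minimize: z = 8y1 + 10y2 + 8y3 + 41y4

Subject to:
  y1 + y3 + 3y4 ≥ -7
  y2 + y3 + 3y4 ≥ 8
  y1, y2, y3, y4 ≥ 0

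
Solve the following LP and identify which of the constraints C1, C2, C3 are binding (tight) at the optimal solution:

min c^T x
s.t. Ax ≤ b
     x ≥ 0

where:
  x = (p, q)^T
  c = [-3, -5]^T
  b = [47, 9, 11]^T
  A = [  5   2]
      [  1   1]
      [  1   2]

At p = 7, q = 2, compute slack b - a·x for each constraint:
  C1: 47 − 39 = 8  (slack)
  C2: 9 − 9 = 0  (binding)
  C3: 11 − 11 = 0  (binding)

Optimal: p = 7, q = 2
Binding: C2, C3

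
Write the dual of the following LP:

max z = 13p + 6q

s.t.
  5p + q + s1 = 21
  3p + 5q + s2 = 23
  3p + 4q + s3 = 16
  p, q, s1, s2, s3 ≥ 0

Primal max cᵀx s.t. Ax ≤ b, x ≥ 0  →  Dual min bᵀy s.t. Aᵀy ≥ c, y ≥ 0.

Minimize: z = 21y1 + 23y2 + 16y3

Subject to:
  5y1 + 3y2 + 3y3 ≥ 13
  y1 + 5y2 + 4y3 ≥ 6
  y1, y2, y3 ≥ 0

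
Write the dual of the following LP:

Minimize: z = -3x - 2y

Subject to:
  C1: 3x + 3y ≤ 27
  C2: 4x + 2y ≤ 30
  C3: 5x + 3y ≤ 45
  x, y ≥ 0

Primal min cᵀx s.t. Ax ≤ b, x ≥ 0  →  Dual max −bᵀy s.t. Aᵀy ≥ −c, y ≥ 0.

Maximize: z = -27y1 - 30y2 - 45y3

Subject to:
  3y1 + 4y2 + 5y3 ≥ 3
  3y1 + 2y2 + 3y3 ≥ 2
  y1, y2, y3 ≥ 0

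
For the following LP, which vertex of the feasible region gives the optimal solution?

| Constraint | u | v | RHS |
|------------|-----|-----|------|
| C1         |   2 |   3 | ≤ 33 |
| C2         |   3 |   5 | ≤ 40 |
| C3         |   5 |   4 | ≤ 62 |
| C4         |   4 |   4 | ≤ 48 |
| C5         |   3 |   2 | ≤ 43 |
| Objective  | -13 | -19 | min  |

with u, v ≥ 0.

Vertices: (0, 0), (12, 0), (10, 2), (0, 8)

Evaluate the objective at each vertex of the feasible region:
  z(0, 0) = 0
  z(12, 0) = -156
  z(10, 2) = -168  ←
  z(0, 8) = -152
The minimum is at u = 10, v = 2.

(10, 2)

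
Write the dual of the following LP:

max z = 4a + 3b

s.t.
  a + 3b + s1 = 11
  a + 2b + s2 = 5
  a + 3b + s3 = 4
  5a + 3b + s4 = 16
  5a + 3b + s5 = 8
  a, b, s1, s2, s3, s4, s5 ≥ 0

Primal max cᵀx s.t. Ax ≤ b, x ≥ 0  →  Dual min bᵀy s.t. Aᵀy ≥ c, y ≥ 0.

Minimize: z = 11y1 + 5y2 + 4y3 + 16y4 + 8y5

Subject to:
  y1 + y2 + y3 + 5y4 + 5y5 ≥ 4
  3y1 + 2y2 + 3y3 + 3y4 + 3y5 ≥ 3
  y1, y2, y3, y4, y5 ≥ 0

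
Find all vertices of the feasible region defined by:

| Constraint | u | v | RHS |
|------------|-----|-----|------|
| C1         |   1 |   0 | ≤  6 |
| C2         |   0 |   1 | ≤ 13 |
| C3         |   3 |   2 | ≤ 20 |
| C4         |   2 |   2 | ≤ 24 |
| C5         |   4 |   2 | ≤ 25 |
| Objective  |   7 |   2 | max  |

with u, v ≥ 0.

(0, 0), (6, 0), (6, 0.5), (5, 2.5), (0, 10)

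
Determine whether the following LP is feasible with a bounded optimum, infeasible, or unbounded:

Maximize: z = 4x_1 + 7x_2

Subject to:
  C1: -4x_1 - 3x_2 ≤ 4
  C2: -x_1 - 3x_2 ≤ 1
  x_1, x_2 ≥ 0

Unbounded (objective can increase without bound)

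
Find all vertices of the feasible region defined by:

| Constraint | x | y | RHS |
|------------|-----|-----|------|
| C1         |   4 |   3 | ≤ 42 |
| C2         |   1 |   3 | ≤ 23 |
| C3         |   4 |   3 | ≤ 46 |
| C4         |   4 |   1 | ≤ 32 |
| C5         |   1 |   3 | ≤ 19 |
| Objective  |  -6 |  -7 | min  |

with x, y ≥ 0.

(0, 0), (8, 0), (7, 4), (0, 6.333)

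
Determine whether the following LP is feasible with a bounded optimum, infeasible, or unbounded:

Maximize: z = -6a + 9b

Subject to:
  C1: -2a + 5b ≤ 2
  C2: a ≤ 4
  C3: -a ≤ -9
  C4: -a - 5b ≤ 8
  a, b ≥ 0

Infeasible (no feasible solution exists)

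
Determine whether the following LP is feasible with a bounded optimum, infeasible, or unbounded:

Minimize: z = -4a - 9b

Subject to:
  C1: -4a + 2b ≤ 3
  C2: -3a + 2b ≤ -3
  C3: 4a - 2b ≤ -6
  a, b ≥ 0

Infeasible (no feasible solution exists)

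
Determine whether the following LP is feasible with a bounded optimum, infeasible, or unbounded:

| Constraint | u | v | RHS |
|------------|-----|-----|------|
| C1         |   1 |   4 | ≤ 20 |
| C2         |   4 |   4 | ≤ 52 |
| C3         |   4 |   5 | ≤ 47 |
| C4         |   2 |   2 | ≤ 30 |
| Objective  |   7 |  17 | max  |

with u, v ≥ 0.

Feasible with a bounded optimal solution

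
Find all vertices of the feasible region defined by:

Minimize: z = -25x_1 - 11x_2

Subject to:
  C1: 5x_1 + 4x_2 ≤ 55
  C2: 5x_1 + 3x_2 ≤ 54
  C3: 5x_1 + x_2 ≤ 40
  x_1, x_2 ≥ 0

(0, 0), (8, 0), (7, 5), (0, 13.75)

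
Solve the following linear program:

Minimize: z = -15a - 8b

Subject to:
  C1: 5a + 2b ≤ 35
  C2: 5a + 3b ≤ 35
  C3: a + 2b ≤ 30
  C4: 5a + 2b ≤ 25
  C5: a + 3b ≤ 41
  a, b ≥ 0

Evaluate the objective at each vertex of the feasible region:
  z(0, 0) = 0
  z(5, 0) = -75
  z(1, 10) = -95  ←
  z(0, 11.67) = -93.33
The minimum is at a = 1, b = 10.

a = 1, b = 10, z = -95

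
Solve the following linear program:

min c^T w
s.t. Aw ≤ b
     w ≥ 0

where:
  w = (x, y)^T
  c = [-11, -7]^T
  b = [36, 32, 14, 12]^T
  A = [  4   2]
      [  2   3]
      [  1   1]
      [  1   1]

Evaluate the objective at each vertex of the feasible region:
  z(0, 0) = 0
  z(9, 0) = -99
  z(6, 6) = -108  ←
  z(4, 8) = -100
  z(0, 10.67) = -74.67
The minimum is at x = 6, y = 6.

x = 6, y = 6, z = -108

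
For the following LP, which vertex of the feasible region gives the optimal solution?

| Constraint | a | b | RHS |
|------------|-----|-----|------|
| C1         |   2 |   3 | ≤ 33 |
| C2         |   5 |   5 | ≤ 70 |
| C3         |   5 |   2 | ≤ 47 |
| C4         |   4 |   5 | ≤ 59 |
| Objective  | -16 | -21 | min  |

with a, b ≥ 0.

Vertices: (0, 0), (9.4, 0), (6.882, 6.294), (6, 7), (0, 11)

Evaluate the objective at each vertex of the feasible region:
  z(0, 0) = 0
  z(9.4, 0) = -150.4
  z(6.882, 6.294) = -242.3
  z(6, 7) = -243  ←
  z(0, 11) = -231
The minimum is at a = 6, b = 7.

(6, 7)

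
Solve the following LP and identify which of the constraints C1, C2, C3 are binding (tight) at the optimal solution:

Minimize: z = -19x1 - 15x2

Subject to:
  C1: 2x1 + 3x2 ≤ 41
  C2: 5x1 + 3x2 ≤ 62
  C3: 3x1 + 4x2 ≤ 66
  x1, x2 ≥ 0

At x1 = 7, x2 = 9, compute slack b - a·x for each constraint:
  C1: 41 − 41 = 0  (binding)
  C2: 62 − 62 = 0  (binding)
  C3: 66 − 57 = 9  (slack)

Optimal: x1 = 7, x2 = 9
Binding: C1, C2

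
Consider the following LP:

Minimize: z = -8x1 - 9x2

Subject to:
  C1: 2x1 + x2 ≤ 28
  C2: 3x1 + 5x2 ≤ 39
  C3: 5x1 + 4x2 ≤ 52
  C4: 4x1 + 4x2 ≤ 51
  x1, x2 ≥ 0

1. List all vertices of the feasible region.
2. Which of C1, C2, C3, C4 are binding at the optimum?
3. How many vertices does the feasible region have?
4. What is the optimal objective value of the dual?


1. (0, 0), (10.4, 0), (8, 3), (0, 7.8)
2. C2, C3
3. 4
4. -91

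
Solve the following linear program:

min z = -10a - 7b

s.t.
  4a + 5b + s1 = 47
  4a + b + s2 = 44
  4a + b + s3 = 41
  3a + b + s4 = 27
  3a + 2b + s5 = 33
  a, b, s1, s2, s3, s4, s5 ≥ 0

Evaluate the objective at each vertex of the feasible region:
  z(0, 0) = 0
  z(9, 0) = -90
  z(8, 3) = -101  ←
  z(0, 9.4) = -65.8
The minimum is at a = 8, b = 3.

a = 8, b = 3, z = -101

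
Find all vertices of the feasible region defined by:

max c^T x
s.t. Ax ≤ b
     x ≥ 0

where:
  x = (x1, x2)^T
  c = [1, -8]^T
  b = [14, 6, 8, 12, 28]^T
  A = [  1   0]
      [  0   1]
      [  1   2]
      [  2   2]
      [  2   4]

(0, 0), (6, 0), (4, 2), (0, 4)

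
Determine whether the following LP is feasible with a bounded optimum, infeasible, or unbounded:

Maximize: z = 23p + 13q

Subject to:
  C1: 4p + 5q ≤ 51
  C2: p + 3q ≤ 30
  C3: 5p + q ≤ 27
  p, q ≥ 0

Feasible with a bounded optimal solution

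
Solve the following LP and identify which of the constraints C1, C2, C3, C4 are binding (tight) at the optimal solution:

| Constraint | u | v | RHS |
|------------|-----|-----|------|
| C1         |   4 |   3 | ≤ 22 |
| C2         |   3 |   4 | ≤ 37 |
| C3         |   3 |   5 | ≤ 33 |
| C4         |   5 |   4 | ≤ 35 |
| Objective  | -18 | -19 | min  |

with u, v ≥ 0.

At u = 1, v = 6, compute slack b - a·x for each constraint:
  C1: 22 − 22 = 0  (binding)
  C2: 37 − 27 = 10  (slack)
  C3: 33 − 33 = 0  (binding)
  C4: 35 − 29 = 6  (slack)

Optimal: u = 1, v = 6
Binding: C1, C3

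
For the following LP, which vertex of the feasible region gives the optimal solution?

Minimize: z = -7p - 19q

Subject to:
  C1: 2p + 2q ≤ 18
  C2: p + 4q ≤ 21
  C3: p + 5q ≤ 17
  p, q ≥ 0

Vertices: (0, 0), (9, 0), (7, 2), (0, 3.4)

Evaluate the objective at each vertex of the feasible region:
  z(0, 0) = 0
  z(9, 0) = -63
  z(7, 2) = -87  ←
  z(0, 3.4) = -64.6
The minimum is at p = 7, q = 2.

(7, 2)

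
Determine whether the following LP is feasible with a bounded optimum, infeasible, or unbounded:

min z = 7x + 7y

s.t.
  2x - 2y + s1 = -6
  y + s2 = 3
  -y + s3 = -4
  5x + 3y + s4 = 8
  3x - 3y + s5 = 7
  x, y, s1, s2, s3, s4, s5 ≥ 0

Infeasible (no feasible solution exists)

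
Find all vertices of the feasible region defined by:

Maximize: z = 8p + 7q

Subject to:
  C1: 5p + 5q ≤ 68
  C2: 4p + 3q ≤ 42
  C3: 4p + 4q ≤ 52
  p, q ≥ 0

(0, 0), (10.5, 0), (3, 10), (0, 13)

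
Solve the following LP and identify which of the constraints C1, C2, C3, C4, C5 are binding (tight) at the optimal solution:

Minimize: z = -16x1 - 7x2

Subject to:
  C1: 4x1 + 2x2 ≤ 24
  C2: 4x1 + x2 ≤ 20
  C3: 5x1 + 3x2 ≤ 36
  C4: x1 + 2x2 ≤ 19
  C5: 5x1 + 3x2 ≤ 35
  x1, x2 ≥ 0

At x1 = 4, x2 = 4, compute slack b - a·x for each constraint:
  C1: 24 − 24 = 0  (binding)
  C2: 20 − 20 = 0  (binding)
  C3: 36 − 32 = 4  (slack)
  C4: 19 − 12 = 7  (slack)
  C5: 35 − 32 = 3  (slack)

Optimal: x1 = 4, x2 = 4
Binding: C1, C2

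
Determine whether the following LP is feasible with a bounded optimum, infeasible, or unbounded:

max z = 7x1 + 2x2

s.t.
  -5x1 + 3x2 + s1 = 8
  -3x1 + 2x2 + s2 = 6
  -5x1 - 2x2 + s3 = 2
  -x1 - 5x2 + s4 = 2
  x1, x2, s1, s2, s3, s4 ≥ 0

Unbounded (objective can increase without bound)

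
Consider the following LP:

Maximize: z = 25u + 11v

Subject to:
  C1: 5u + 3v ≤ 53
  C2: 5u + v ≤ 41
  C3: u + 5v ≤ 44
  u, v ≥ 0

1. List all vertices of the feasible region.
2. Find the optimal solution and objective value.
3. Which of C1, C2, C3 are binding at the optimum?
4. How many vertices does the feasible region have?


1. (0, 0), (8.2, 0), (7, 6), (6.045, 7.591), (0, 8.8)
2. u = 7, v = 6, z = 241
3. C1, C2
4. 5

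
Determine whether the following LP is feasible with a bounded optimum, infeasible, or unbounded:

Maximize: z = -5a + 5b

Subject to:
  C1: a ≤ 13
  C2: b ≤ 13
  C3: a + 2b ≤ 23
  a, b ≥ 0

Feasible with a bounded optimal solution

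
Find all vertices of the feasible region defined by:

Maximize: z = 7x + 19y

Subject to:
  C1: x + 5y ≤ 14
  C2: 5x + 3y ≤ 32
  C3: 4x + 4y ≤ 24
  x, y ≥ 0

(0, 0), (6, 0), (4, 2), (0, 2.8)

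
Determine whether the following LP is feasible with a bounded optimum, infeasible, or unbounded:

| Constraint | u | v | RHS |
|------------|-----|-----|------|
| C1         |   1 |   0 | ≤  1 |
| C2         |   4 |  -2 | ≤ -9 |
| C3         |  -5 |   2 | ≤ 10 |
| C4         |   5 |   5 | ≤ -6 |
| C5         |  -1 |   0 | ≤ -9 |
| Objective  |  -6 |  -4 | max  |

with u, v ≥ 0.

Infeasible (no feasible solution exists)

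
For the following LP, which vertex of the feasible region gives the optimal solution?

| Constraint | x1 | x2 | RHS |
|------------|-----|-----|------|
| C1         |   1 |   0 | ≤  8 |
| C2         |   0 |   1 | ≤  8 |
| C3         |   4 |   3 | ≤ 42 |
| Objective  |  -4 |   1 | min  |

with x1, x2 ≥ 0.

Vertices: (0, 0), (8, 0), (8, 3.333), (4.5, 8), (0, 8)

Evaluate the objective at each vertex of the feasible region:
  z(0, 0) = 0
  z(8, 0) = -32  ←
  z(8, 3.333) = -28.67
  z(4.5, 8) = -10
  z(0, 8) = 8
The minimum is at x1 = 8, x2 = 0.

(8, 0)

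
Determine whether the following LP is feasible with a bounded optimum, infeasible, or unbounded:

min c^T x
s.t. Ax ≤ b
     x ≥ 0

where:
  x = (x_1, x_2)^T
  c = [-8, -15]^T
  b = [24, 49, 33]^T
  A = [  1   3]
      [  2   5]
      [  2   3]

Feasible with a bounded optimal solution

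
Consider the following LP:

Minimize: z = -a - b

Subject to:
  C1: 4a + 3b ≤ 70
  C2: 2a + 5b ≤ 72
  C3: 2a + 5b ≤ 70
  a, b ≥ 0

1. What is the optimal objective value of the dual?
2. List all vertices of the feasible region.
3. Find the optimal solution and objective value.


1. -20
2. (0, 0), (17.5, 0), (10, 10), (0, 14)
3. a = 10, b = 10, z = -20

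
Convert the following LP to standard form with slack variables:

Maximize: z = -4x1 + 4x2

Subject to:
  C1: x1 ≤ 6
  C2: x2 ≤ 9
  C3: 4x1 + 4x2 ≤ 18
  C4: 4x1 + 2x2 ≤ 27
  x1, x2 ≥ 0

max z = -4x1 + 4x2

s.t.
  x1 + s1 = 6
  x2 + s2 = 9
  4x1 + 4x2 + s3 = 18
  4x1 + 2x2 + s4 = 27
  x1, x2, s1, s2, s3, s4 ≥ 0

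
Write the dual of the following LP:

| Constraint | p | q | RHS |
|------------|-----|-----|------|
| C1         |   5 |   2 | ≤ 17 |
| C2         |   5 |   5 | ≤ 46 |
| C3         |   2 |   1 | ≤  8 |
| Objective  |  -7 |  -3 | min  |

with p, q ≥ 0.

Primal min cᵀx s.t. Ax ≤ b, x ≥ 0  →  Dual max −bᵀy s.t. Aᵀy ≥ −c, y ≥ 0.

Maximize: z = -17y1 - 46y2 - 8y3

Subject to:
  5y1 + 5y2 + 2y3 ≥ 7
  2y1 + 5y2 + y3 ≥ 3
  y1, y2, y3 ≥ 0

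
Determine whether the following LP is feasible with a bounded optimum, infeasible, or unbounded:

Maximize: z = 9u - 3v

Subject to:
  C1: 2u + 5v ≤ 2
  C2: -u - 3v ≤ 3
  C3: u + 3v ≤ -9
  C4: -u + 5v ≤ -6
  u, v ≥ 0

Infeasible (no feasible solution exists)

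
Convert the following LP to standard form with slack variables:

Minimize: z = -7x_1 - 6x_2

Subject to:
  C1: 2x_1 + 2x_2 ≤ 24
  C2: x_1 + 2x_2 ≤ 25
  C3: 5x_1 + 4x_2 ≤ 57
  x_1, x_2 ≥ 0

min z = -7x_1 - 6x_2

s.t.
  2x_1 + 2x_2 + s1 = 24
  x_1 + 2x_2 + s2 = 25
  5x_1 + 4x_2 + s3 = 57
  x_1, x_2, s1, s2, s3 ≥ 0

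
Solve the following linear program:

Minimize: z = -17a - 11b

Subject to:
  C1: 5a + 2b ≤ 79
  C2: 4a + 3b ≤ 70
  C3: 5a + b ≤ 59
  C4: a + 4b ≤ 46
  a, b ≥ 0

Evaluate the objective at each vertex of the feasible region:
  z(0, 0) = 0
  z(11.8, 0) = -200.6
  z(10, 9) = -269  ←
  z(0, 11.5) = -126.5
The minimum is at a = 10, b = 9.

a = 10, b = 9, z = -269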